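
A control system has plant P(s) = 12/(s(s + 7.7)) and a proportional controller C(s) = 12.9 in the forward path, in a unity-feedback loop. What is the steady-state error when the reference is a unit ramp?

0.0497

The loop has one pole at the origin (type 1). Velocity error constant K_v = lim_{s→0} s·C(s)P(s) = 12.9·12/7.7 = 20.1.
Steady-state error to a unit ramp: e_ss = 1/K_v = 0.0497.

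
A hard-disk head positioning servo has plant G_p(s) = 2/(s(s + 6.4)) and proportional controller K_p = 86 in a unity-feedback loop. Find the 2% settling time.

The closed-loop denominator s² + 6.4s + 172 gives ω_n = √172 = 13.11 and ζ = 6.4/(2ω_n) = 0.244.
2% settling time T_s ≈ 4/(ζω_n) = 4/3.2 = 1.25 s.

T_s ≈ 1.25 s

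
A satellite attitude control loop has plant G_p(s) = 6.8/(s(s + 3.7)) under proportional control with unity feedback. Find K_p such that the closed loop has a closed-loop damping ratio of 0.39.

K_p = 3.31

Closed-loop characteristic equation: s² + 3.7s + K_p·6.8 = 0.
So ω_n = √(6.8K_p) and 2ζω_n = 3.7, giving ζ = 3.7/(2√(6.8K_p)).
Setting ζ = 0.39: √(6.8K_p) = 3.7/(2·0.39) = 4.744, so K_p = 22.5/6.8 = 3.31.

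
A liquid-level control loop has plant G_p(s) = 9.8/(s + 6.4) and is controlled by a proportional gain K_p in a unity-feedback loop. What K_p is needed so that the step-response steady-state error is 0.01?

K_p = 64.7

The loop is type 0, so e_ss(step) = 1/(1 + K_pos) with K_pos = K_p·G_p(0).
G_p(0) = 1.531. Require 1/(1 + K_p·1.531) = 0.01, so 1 + 1.531·K_p = 100.
K_p = (100 − 1)/1.531 = 64.7.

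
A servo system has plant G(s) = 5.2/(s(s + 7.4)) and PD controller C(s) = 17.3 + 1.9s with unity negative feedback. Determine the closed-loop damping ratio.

ζ = 0.911

Forward path: (17.3 + 1.9s)·5.2/(s(s+7.4)). The closed-loop characteristic equation is s² + (7.4 + 5.2·1.9)s + 5.2·17.3 = 0.
That is s² + 17.28s + 89.96 = 0, so ω_n = 9.485 rad/s and ζ = 17.28/(2·9.485) = 0.9109.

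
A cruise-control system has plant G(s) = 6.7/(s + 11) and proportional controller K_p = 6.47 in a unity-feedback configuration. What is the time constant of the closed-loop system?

Closed-loop transfer function: T(s) = K_p·G(s)/(1 + K_p·G(s)) = 43.35/(s + 11 + 43.35) = 43.35/(s + 54.35).
Time constant τ = 1/54.35 = 0.0184 s.

τ = 0.0184 s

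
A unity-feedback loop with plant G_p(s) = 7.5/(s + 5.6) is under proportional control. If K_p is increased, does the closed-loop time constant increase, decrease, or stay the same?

The closed-loop bandwidth 5.6+K_p·7.5 grows with K_p, so τ shrinks.

decrease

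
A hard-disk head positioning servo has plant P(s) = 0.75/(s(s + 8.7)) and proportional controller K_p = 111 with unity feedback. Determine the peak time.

T_p = 0.392 s

From 1 + K_pP(s) = 0: s² + 8.7s + 83.25 = 0 ⇒ ω_n = 9.124, ζ = 0.4768.
Damped frequency ω_d = ω_n√(1−ζ²) = 8.02 rad/s, so peak time T_p = π/ω_d = 0.392 s.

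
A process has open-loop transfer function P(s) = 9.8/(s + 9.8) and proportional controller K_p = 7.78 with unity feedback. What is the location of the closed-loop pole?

s = -86.04

Closed-loop transfer function: T(s) = K_p·P(s)/(1 + K_p·P(s)) = 76.24/(s + 9.8 + 76.24) = 76.24/(s + 86.04).
The closed-loop pole is at s = −86.04.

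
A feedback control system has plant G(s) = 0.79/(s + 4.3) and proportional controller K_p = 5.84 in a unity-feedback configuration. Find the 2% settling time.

T_s ≈ 0.449 s

Closed-loop transfer function: T(s) = K_p·G(s)/(1 + K_p·G(s)) = 4.614/(s + 4.3 + 4.614) = 4.614/(s + 8.914).
Time constant τ = 1/8.914 = 0.1122 s, so the 2% settling time is about 4τ = 0.449 s.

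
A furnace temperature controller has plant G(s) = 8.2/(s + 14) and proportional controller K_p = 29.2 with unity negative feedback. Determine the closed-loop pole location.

Closed-loop transfer function: T(s) = K_p·G(s)/(1 + K_p·G(s)) = 239.4/(s + 14 + 239.4) = 239.4/(s + 253.4).
The closed-loop pole is at s = −253.4.

s = -253.4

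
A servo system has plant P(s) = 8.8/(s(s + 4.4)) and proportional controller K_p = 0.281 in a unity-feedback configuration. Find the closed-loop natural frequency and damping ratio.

The closed-loop denominator is s(s+4.4) + 0.281·8.8 = s² + 4.4s + 2.473.
So ω_n² = 2.473 ⇒ ω_n = 1.573 rad/s, and ζ = 4.4/(2ω_n) = 1.4.

ω_n = 1.57 rad/s, ζ = 1.4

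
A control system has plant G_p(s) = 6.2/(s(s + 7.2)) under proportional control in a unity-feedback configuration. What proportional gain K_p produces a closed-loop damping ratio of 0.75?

K_p = 3.72

Closed-loop characteristic equation: s² + 7.2s + K_p·6.2 = 0.
So ω_n = √(6.2K_p) and 2ζω_n = 7.2, giving ζ = 7.2/(2√(6.2K_p)).
Setting ζ = 0.75: √(6.2K_p) = 7.2/(2·0.75) = 4.8, so K_p = 23.04/6.2 = 3.72.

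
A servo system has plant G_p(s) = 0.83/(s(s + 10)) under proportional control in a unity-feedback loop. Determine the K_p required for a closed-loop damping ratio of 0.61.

Closed-loop characteristic equation: s² + 10s + K_p·0.83 = 0.
So ω_n = √(0.83K_p) and 2ζω_n = 10, giving ζ = 10/(2√(0.83K_p)).
Setting ζ = 0.61: √(0.83K_p) = 10/(2·0.61) = 8.197, so K_p = 67.19/0.83 = 80.9.

K_p = 80.9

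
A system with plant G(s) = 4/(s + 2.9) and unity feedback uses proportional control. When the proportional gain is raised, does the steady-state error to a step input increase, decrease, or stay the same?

e_ss = 1/(1 + K_p·G(0)); a larger K_p raises the denominator, so e_ss decreases.

decrease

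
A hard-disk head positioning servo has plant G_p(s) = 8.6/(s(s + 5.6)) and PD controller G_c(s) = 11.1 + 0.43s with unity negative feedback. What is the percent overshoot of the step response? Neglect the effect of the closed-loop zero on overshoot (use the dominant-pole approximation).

18.3%

Forward path: (11.1 + 0.43s)·8.6/(s(s+5.6)). The closed-loop characteristic equation is s² + (5.6 + 8.6·0.43)s + 8.6·11.1 = 0.
That is s² + 9.298s + 95.46 = 0, so ω_n = 9.77 rad/s and ζ = 9.298/(2·9.77) = 0.4758.
%OS = 100·exp(−πζ/√(1−ζ²)) = 18.3%.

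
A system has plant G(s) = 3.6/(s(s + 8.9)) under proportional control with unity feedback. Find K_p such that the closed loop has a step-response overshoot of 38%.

K_p = 63.5

From %OS = 100·exp(−πζ/√(1−ζ²)) = 38%, ζ = −ln(0.38)/√(π²+ln²(0.38)) = 0.2943.
Characteristic equation s² + 8.9s + 3.6K_p = 0 gives ζ = 8.9/(2√(3.6K_p)).
Setting ζ = 0.2943: √(3.6K_p) = 8.9/(2·0.2943) = 15.12, so K_p = 228.6/3.6 = 63.5.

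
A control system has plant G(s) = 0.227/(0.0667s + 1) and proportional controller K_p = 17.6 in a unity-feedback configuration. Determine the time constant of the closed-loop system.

τ = 0.0134 s

Closed loop: T(s) = K_p·G/(1+K_p·G) = 3.995/(0.0667s + 1 + 3.995), with pole at s = −(1 + 3.995)/0.0667 = −74.89.
Closed-loop time constant τ = 1/74.89 = 0.0134 s.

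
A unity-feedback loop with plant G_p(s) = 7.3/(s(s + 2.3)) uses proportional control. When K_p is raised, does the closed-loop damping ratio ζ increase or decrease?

ζ = 2.3/(2√(7.3K_p)); increasing K_p raises the denominator, so ζ falls.

decrease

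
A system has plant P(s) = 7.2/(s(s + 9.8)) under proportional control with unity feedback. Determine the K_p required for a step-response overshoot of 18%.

K_p = 14.5

From %OS = 100·exp(−πζ/√(1−ζ²)) = 18%, ζ = −ln(0.18)/√(π²+ln²(0.18)) = 0.4791.
Characteristic equation s² + 9.8s + 7.2K_p = 0 gives ζ = 9.8/(2√(7.2K_p)).
Setting ζ = 0.4791: √(7.2K_p) = 9.8/(2·0.4791) = 10.23, so K_p = 104.6/7.2 = 14.5.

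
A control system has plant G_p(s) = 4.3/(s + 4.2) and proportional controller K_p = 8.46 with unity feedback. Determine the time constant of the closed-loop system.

Closed-loop transfer function: T(s) = K_p·G_p(s)/(1 + K_p·G_p(s)) = 36.38/(s + 4.2 + 36.38) = 36.38/(s + 40.58).
Time constant τ = 1/40.58 = 0.0246 s.

τ = 0.0246 s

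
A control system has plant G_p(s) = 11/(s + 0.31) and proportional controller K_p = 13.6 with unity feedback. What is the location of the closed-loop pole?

Closed-loop transfer function: T(s) = K_p·G_p(s)/(1 + K_p·G_p(s)) = 149.6/(s + 0.31 + 149.6) = 149.6/(s + 149.9).
The closed-loop pole is at s = −149.9.

s = -149.9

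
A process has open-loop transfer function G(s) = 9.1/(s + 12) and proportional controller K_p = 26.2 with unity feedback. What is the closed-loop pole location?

Closed-loop transfer function: T(s) = K_p·G(s)/(1 + K_p·G(s)) = 238.4/(s + 12 + 238.4) = 238.4/(s + 250.4).
The closed-loop pole is at s = −250.4.

s = -250.4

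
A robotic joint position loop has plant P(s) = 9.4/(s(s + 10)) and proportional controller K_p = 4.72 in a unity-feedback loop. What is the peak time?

T_p = 0.714 s

The closed-loop denominator s² + 10s + 44.37 gives ω_n = √44.37 = 6.661 and ζ = 10/(2ω_n) = 0.7506.
Damped frequency ω_d = ω_n√(1−ζ²) = 4.401 rad/s, so peak time T_p = π/ω_d = 0.714 s.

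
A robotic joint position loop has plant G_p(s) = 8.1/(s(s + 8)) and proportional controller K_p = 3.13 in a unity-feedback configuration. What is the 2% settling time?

T_s ≈ 1 s

Closed-loop characteristic equation: s² + 8s + 25.35 = 0, so ω_n = 5.035 rad/s and ζ = 8/(2·5.035) = 0.7944.
2% settling time T_s ≈ 4/(ζω_n) = 4/4 = 1 s.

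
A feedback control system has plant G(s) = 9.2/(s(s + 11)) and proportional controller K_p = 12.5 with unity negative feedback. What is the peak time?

Closed-loop characteristic equation: s² + 11s + 115 = 0, so ω_n = 10.72 rad/s and ζ = 11/(2·10.72) = 0.5129.
Damped frequency ω_d = ω_n√(1−ζ²) = 9.206 rad/s, so peak time T_p = π/ω_d = 0.341 s.

T_p = 0.341 s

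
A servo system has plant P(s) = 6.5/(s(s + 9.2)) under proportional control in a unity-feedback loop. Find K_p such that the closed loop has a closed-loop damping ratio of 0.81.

K_p = 4.96

Closed-loop characteristic equation: s² + 9.2s + K_p·6.5 = 0.
So ω_n = √(6.5K_p) and 2ζω_n = 9.2, giving ζ = 9.2/(2√(6.5K_p)).
Setting ζ = 0.81: √(6.5K_p) = 9.2/(2·0.81) = 5.679, so K_p = 32.25/6.5 = 4.96.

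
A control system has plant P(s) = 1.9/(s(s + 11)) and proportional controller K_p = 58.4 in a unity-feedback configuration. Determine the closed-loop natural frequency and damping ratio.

ω_n = 10.5 rad/s, ζ = 0.522

With unity feedback the closed-loop characteristic equation is s² + 11s + 58.4·1.9 = s² + 11s + 111 = 0.
Matching s² + 2ζω_n s + ω_n²: ω_n = √111 = 10.53 rad/s and 2ζω_n = 11, so ζ = 11/(2·10.53) = 0.522.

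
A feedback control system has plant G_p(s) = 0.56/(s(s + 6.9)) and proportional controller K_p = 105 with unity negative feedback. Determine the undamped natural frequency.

ω_n = 7.67 rad/s

The closed-loop denominator is s(s+6.9) + 105·0.56 = s² + 6.9s + 58.8.
Matching s² + 2ζω_n s + ω_n²: ω_n = √58.8 = 7.668 rad/s and 2ζω_n = 6.9, so ζ = 6.9/(2·7.668) = 0.45.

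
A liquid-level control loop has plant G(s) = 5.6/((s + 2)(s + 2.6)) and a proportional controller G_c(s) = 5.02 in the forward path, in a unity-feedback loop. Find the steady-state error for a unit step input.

0.156

The loop is type 0. Static position error constant K_pos = G_c(0)·G(0) = 5.02·1.077 = 5.406.
Steady-state error to a unit step: e_ss = 1/(1+K_pos) = 1/6.406 = 0.156.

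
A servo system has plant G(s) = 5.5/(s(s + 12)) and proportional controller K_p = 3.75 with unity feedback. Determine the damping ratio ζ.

ζ = 1.32

The closed-loop denominator is s(s+12) + 3.75·5.5 = s² + 12s + 20.62.
So ω_n² = 20.62 ⇒ ω_n = 4.541 rad/s, and ζ = 12/(2ω_n) = 1.32.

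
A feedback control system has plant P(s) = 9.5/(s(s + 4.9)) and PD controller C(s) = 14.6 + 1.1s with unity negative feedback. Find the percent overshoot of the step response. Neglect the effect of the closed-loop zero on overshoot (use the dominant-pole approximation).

Forward path: (14.6 + 1.1s)·9.5/(s(s+4.9)). The closed-loop characteristic equation is s² + (4.9 + 9.5·1.1)s + 9.5·14.6 = 0.
That is s² + 15.35s + 138.7 = 0, so ω_n = 11.78 rad/s and ζ = 15.35/(2·11.78) = 0.6517.
%OS = 100·exp(−πζ/√(1−ζ²)) = 6.73%.

6.73%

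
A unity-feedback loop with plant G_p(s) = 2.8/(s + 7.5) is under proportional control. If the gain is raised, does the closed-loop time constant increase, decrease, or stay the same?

The closed-loop bandwidth 7.5+K_p·2.8 grows with K_p, so τ shrinks.

decrease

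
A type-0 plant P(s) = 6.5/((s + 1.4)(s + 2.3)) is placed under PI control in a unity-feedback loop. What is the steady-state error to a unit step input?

0

The PI controller's integrator makes the forward path type 1, so e_ss to a step is zero.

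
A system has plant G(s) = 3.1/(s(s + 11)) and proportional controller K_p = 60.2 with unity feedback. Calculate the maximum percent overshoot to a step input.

25.1%

The closed-loop denominator s² + 11s + 186.6 gives ω_n = √186.6 = 13.66 and ζ = 11/(2ω_n) = 0.4026.
%OS = 100·exp(−πζ/√(1−ζ²)) = 100·exp(−π·0.4026/√0.8379) = 25.1%.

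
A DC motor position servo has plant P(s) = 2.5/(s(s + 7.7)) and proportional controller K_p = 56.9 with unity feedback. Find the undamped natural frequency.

1 + K_p·P(s) = 0 gives s² + 7.7s + 142.2 = 0.
So ω_n² = 142.2 ⇒ ω_n = 11.93 rad/s, and ζ = 7.7/(2ω_n) = 0.323.

ω_n = 11.9 rad/s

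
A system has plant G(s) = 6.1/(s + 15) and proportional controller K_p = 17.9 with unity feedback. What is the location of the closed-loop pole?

s = -124.2

Closed-loop transfer function: T(s) = K_p·G(s)/(1 + K_p·G(s)) = 109.2/(s + 15 + 109.2) = 109.2/(s + 124.2).
The closed-loop pole is at s = −124.2.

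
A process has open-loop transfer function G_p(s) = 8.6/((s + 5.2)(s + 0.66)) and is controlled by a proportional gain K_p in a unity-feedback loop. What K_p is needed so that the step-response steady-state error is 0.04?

Steady-state error for a unit step on this type-0 loop is 1/(1 + K_p·G_p(0)).
G_p(0) = 2.506. Require 1/(1 + K_p·2.506) = 0.04, so 1 + 2.506·K_p = 25.
K_p = (25 − 1)/2.506 = 9.58.

K_p = 9.58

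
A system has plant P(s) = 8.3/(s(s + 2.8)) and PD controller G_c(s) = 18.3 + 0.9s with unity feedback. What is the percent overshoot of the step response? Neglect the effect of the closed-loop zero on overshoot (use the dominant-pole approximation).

Forward path: (18.3 + 0.9s)·8.3/(s(s+2.8)). The closed-loop characteristic equation is s² + (2.8 + 8.3·0.9)s + 8.3·18.3 = 0.
That is s² + 10.27s + 151.9 = 0, so ω_n = 12.32 rad/s and ζ = 10.27/(2·12.32) = 0.4167.
%OS = 100·exp(−πζ/√(1−ζ²)) = 23.7%.

23.7%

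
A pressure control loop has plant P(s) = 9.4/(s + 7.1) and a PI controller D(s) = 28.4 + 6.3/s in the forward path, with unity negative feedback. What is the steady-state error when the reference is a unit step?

The open loop D(s)P(s) has a pole at the origin (type 1), so the static position error constant is infinite and e_ss = 1/(1+∞) = 0.

0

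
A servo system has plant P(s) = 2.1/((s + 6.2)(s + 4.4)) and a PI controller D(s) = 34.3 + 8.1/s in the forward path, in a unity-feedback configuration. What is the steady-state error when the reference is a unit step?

0

The open loop D(s)P(s) has a pole at the origin (type 1), so the static position error constant is infinite and e_ss = 1/(1+∞) = 0.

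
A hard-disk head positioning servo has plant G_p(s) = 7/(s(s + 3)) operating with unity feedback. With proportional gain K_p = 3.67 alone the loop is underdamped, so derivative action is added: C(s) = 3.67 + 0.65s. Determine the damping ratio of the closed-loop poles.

ζ = 0.745

Forward path: (3.67 + 0.65s)·7/(s(s+3)). The closed-loop characteristic equation is s² + (3 + 7·0.65)s + 7·3.67 = 0.
That is s² + 7.55s + 25.69 = 0, so ω_n = 5.069 rad/s and ζ = 7.55/(2·5.069) = 0.7448.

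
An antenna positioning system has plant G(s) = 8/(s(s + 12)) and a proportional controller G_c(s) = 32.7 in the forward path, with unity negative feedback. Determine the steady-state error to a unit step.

The open loop G_c(s)G(s) has a pole at the origin (type 1), so the static position error constant is infinite and e_ss = 1/(1+∞) = 0.

0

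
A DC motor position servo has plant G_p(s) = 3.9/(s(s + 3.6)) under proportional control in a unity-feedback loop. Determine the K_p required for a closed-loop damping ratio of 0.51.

K_p = 3.19

Closed-loop characteristic equation: s² + 3.6s + K_p·3.9 = 0.
So ω_n = √(3.9K_p) and 2ζω_n = 3.6, giving ζ = 3.6/(2√(3.9K_p)).
Setting ζ = 0.51: √(3.9K_p) = 3.6/(2·0.51) = 3.529, so K_p = 12.46/3.9 = 3.19.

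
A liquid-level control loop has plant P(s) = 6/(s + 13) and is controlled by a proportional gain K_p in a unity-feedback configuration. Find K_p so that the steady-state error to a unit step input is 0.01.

K_p = 214

For a type-0 loop with proportional control, e_ss = 1/(1 + K_p·P(0)).
P(0) = 0.4615. Require 1/(1 + K_p·0.4615) = 0.01, so 1 + 0.4615·K_p = 100.
K_p = (100 − 1)/0.4615 = 214.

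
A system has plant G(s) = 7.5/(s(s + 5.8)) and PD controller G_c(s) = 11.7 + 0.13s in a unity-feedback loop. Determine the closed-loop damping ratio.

Forward path: (11.7 + 0.13s)·7.5/(s(s+5.8)). The closed-loop characteristic equation is s² + (5.8 + 7.5·0.13)s + 7.5·11.7 = 0.
That is s² + 6.775s + 87.75 = 0, so ω_n = 9.367 rad/s and ζ = 6.775/(2·9.367) = 0.3616.

ζ = 0.362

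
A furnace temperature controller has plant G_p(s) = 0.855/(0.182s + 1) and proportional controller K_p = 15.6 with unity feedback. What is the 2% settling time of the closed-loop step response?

T_s ≈ 0.0508 s

Closed loop: T(s) = K_p·G_p/(1+K_p·G_p) = 13.34/(0.182s + 1 + 13.34), with pole at s = −(1 + 13.34)/0.182 = −78.78.
τ = 1/78.78 = 0.01269 s, so 2% settling time ≈ 4τ = 0.0508 s.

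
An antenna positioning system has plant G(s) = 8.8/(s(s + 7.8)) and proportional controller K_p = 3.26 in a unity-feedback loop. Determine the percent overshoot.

Closed-loop characteristic equation: s² + 7.8s + 28.69 = 0, so ω_n = 5.356 rad/s and ζ = 7.8/(2·5.356) = 0.7281.
%OS = 100·exp(−πζ/√(1−ζ²)) = 100·exp(−π·0.7281/√0.4698) = 3.55%.

3.55%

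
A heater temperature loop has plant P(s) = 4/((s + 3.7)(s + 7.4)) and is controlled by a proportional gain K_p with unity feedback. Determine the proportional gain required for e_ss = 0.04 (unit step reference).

K_p = 164

For a type-0 loop with proportional control, e_ss = 1/(1 + K_p·P(0)).
P(0) = 0.1461. Require 1/(1 + K_p·0.1461) = 0.04, so 1 + 0.1461·K_p = 25.
K_p = (25 − 1)/0.1461 = 164.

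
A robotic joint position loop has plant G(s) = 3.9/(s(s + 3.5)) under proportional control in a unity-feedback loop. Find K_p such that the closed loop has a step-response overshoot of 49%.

K_p = 16

From %OS = 100·exp(−πζ/√(1−ζ²)) = 49%, ζ = −ln(0.49)/√(π²+ln²(0.49)) = 0.2214.
Characteristic equation s² + 3.5s + 3.9K_p = 0 gives ζ = 3.5/(2√(3.9K_p)).
Setting ζ = 0.2214: √(3.9K_p) = 3.5/(2·0.2214) = 7.903, so K_p = 62.46/3.9 = 16.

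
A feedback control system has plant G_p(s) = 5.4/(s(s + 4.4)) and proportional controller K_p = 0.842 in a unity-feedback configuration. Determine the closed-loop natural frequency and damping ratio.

With unity feedback the closed-loop characteristic equation is s² + 4.4s + 0.842·5.4 = s² + 4.4s + 4.547 = 0.
Matching s² + 2ζω_n s + ω_n²: ω_n = √4.547 = 2.132 rad/s and 2ζω_n = 4.4, so ζ = 4.4/(2·2.132) = 1.03.

ω_n = 2.13 rad/s, ζ = 1.03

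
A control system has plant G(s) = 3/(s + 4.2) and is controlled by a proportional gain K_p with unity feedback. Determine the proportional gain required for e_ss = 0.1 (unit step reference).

The loop is type 0, so e_ss(step) = 1/(1 + K_pos) with K_pos = K_p·G(0).
G(0) = 0.7143. Require 1/(1 + K_p·0.7143) = 0.1, so 1 + 0.7143·K_p = 10.
K_p = (10 − 1)/0.7143 = 12.6.

K_p = 12.6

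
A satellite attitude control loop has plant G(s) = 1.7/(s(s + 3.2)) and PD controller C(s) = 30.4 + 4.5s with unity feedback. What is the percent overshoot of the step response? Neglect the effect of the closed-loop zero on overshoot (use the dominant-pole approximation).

Forward path: (30.4 + 4.5s)·1.7/(s(s+3.2)). The closed-loop characteristic equation is s² + (3.2 + 1.7·4.5)s + 1.7·30.4 = 0.
That is s² + 10.85s + 51.68 = 0, so ω_n = 7.189 rad/s and ζ = 10.85/(2·7.189) = 0.7546.
%OS = 100·exp(−πζ/√(1−ζ²)) = 2.7%.

2.7%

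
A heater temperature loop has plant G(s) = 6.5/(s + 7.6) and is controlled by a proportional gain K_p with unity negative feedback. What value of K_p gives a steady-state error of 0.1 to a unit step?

K_p = 10.5

For a type-0 loop with proportional control, e_ss = 1/(1 + K_p·G(0)).
G(0) = 0.8553. Require 1/(1 + K_p·0.8553) = 0.1, so 1 + 0.8553·K_p = 10.
K_p = (10 − 1)/0.8553 = 10.5.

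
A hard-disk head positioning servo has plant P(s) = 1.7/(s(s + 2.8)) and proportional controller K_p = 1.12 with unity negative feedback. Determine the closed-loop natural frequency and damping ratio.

With unity feedback the closed-loop characteristic equation is s² + 2.8s + 1.12·1.7 = s² + 2.8s + 1.904 = 0.
Matching s² + 2ζω_n s + ω_n²: ω_n = √1.904 = 1.38 rad/s and 2ζω_n = 2.8, so ζ = 2.8/(2·1.38) = 1.01.

ω_n = 1.38 rad/s, ζ = 1.01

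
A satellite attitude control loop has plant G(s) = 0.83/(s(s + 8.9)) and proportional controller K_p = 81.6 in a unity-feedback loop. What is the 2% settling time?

The closed-loop denominator s² + 8.9s + 67.73 gives ω_n = √67.73 = 8.23 and ζ = 8.9/(2ω_n) = 0.5407.
2% settling time T_s ≈ 4/(ζω_n) = 4/4.45 = 0.899 s.

T_s ≈ 0.899 s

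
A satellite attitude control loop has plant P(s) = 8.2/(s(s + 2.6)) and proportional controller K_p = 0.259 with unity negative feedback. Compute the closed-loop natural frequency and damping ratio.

ω_n = 1.46 rad/s, ζ = 0.892

The closed-loop denominator is s(s+2.6) + 0.259·8.2 = s² + 2.6s + 2.124.
So ω_n² = 2.124 ⇒ ω_n = 1.457 rad/s, and ζ = 2.6/(2ω_n) = 0.892.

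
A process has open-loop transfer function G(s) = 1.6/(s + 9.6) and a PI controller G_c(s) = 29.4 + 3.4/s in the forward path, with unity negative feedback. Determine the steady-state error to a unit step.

0

The open loop G_c(s)G(s) has a pole at the origin (type 1), so the static position error constant is infinite and e_ss = 1/(1+∞) = 0.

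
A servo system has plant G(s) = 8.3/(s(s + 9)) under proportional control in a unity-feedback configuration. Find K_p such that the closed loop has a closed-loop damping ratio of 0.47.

Closed-loop characteristic equation: s² + 9s + K_p·8.3 = 0.
So ω_n = √(8.3K_p) and 2ζω_n = 9, giving ζ = 9/(2√(8.3K_p)).
Setting ζ = 0.47: √(8.3K_p) = 9/(2·0.47) = 9.574, so K_p = 91.67/8.3 = 11.

K_p = 11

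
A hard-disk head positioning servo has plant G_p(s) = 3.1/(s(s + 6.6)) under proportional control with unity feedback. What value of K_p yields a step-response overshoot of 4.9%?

K_p = 7.32

From %OS = 100·exp(−πζ/√(1−ζ²)) = 4.9%, ζ = −ln(0.049)/√(π²+ln²(0.049)) = 0.6925.
Characteristic equation s² + 6.6s + 3.1K_p = 0 gives ζ = 6.6/(2√(3.1K_p)).
Setting ζ = 0.6925: √(3.1K_p) = 6.6/(2·0.6925) = 4.765, so K_p = 22.71/3.1 = 7.32.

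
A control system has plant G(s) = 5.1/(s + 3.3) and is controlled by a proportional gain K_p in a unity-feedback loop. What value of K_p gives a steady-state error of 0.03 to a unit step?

The loop is type 0, so e_ss(step) = 1/(1 + K_pos) with K_pos = K_p·G(0).
G(0) = 1.545. Require 1/(1 + K_p·1.545) = 0.03, so 1 + 1.545·K_p = 33.33.
K_p = (33.33 − 1)/1.545 = 20.9.

K_p = 20.9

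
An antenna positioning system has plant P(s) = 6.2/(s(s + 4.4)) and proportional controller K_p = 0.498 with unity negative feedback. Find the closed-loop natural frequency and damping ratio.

ω_n = 1.76 rad/s, ζ = 1.25

1 + K_p·P(s) = 0 gives s² + 4.4s + 3.088 = 0.
Matching s² + 2ζω_n s + ω_n²: ω_n = √3.088 = 1.757 rad/s and 2ζω_n = 4.4, so ζ = 4.4/(2·1.757) = 1.25.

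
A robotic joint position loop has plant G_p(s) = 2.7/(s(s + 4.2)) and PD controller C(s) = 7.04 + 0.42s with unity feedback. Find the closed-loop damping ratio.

ζ = 0.612

Forward path: (7.04 + 0.42s)·2.7/(s(s+4.2)). The closed-loop characteristic equation is s² + (4.2 + 2.7·0.42)s + 2.7·7.04 = 0.
That is s² + 5.334s + 19.01 = 0, so ω_n = 4.36 rad/s and ζ = 5.334/(2·4.36) = 0.6117.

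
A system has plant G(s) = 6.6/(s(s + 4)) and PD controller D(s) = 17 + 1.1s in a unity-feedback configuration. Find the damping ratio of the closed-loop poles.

Forward path: (17 + 1.1s)·6.6/(s(s+4)). The closed-loop characteristic equation is s² + (4 + 6.6·1.1)s + 6.6·17 = 0.
That is s² + 11.26s + 112.2 = 0, so ω_n = 10.59 rad/s and ζ = 11.26/(2·10.59) = 0.5315.

ζ = 0.532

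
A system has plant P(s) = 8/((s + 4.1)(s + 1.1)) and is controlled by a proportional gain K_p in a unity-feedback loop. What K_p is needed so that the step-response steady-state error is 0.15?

K_p = 3.19

Steady-state error for a unit step on this type-0 loop is 1/(1 + K_p·P(0)).
P(0) = 1.774. Require 1/(1 + K_p·1.774) = 0.15, so 1 + 1.774·K_p = 6.667.
K_p = (6.667 − 1)/1.774 = 3.19.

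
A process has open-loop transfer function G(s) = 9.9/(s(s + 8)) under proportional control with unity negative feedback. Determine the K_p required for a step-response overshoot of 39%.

From %OS = 100·exp(−πζ/√(1−ζ²)) = 39%, ζ = −ln(0.39)/√(π²+ln²(0.39)) = 0.2871.
Characteristic equation s² + 8s + 9.9K_p = 0 gives ζ = 8/(2√(9.9K_p)).
Setting ζ = 0.2871: √(9.9K_p) = 8/(2·0.2871) = 13.93, so K_p = 194.1/9.9 = 19.6.

K_p = 19.6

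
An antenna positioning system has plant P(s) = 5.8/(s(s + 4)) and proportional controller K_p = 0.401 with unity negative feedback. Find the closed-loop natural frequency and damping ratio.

1 + K_p·P(s) = 0 gives s² + 4s + 2.326 = 0.
Matching s² + 2ζω_n s + ω_n²: ω_n = √2.326 = 1.525 rad/s and 2ζω_n = 4, so ζ = 4/(2·1.525) = 1.31.

ω_n = 1.53 rad/s, ζ = 1.31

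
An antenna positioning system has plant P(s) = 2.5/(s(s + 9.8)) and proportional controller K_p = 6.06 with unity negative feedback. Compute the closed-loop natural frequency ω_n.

ω_n = 3.89 rad/s

1 + K_p·P(s) = 0 gives s² + 9.8s + 15.15 = 0.
Matching s² + 2ζω_n s + ω_n²: ω_n = √15.15 = 3.892 rad/s and 2ζω_n = 9.8, so ζ = 9.8/(2·3.892) = 1.26.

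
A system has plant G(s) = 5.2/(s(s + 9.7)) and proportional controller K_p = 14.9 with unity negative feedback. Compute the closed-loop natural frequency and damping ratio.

The closed-loop denominator is s(s+9.7) + 14.9·5.2 = s² + 9.7s + 77.48.
Matching s² + 2ζω_n s + ω_n²: ω_n = √77.48 = 8.802 rad/s and 2ζω_n = 9.7, so ζ = 9.7/(2·8.802) = 0.551.

ω_n = 8.8 rad/s, ζ = 0.551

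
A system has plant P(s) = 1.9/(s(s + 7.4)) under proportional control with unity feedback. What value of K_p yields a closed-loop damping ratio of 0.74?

Closed-loop characteristic equation: s² + 7.4s + K_p·1.9 = 0.
So ω_n = √(1.9K_p) and 2ζω_n = 7.4, giving ζ = 7.4/(2√(1.9K_p)).
Setting ζ = 0.74: √(1.9K_p) = 7.4/(2·0.74) = 5, so K_p = 25/1.9 = 13.2.

K_p = 13.2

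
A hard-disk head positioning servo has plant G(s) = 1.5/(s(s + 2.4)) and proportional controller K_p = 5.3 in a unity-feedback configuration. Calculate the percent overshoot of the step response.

22.8%

Closed-loop characteristic equation: s² + 2.4s + 7.95 = 0, so ω_n = 2.82 rad/s and ζ = 2.4/(2·2.82) = 0.4256.
%OS = 100·exp(−πζ/√(1−ζ²)) = 100·exp(−π·0.4256/√0.8189) = 22.8%.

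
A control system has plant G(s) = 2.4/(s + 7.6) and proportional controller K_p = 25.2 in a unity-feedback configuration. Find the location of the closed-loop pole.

Closed-loop transfer function: T(s) = K_p·G(s)/(1 + K_p·G(s)) = 60.48/(s + 7.6 + 60.48) = 60.48/(s + 68.08).
The closed-loop pole is at s = −68.08.

s = -68.08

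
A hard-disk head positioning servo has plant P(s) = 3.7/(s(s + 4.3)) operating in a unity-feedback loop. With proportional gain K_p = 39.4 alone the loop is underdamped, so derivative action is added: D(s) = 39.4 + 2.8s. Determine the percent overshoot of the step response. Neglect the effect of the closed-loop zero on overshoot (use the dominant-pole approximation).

Forward path: (39.4 + 2.8s)·3.7/(s(s+4.3)). The closed-loop characteristic equation is s² + (4.3 + 3.7·2.8)s + 3.7·39.4 = 0.
That is s² + 14.66s + 145.8 = 0, so ω_n = 12.07 rad/s and ζ = 14.66/(2·12.07) = 0.6071.
%OS = 100·exp(−πζ/√(1−ζ²)) = 9.07%.

9.07%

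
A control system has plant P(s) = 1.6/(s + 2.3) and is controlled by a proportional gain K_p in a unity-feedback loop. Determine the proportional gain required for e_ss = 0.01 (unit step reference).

The loop is type 0, so e_ss(step) = 1/(1 + K_pos) with K_pos = K_p·P(0).
P(0) = 0.6957. Require 1/(1 + K_p·0.6957) = 0.01, so 1 + 0.6957·K_p = 100.
K_p = (100 − 1)/0.6957 = 142.

K_p = 142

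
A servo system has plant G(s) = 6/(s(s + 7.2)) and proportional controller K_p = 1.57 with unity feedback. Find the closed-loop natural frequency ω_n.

1 + K_p·G(s) = 0 gives s² + 7.2s + 9.42 = 0.
Matching s² + 2ζω_n s + ω_n²: ω_n = √9.42 = 3.069 rad/s and 2ζω_n = 7.2, so ζ = 7.2/(2·3.069) = 1.17.

ω_n = 3.07 rad/s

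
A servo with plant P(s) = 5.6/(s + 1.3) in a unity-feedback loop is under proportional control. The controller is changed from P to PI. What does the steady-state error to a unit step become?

0

Adding integral action puts a pole at s = 0 in the forward path, raising the system type to 1; a type-1 loop has zero steady-state error to a step.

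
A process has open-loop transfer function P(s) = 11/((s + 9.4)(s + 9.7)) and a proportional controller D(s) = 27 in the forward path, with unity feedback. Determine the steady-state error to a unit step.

0.235

The loop is type 0. Static position error constant K_pos = D(0)·P(0) = 27·0.1206 = 3.257.
Steady-state error to a unit step: e_ss = 1/(1+K_pos) = 1/4.257 = 0.235.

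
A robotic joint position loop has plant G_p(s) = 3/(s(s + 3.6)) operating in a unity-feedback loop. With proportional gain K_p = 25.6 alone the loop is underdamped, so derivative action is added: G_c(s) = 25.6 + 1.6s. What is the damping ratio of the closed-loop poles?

ζ = 0.479

Forward path: (25.6 + 1.6s)·3/(s(s+3.6)). The closed-loop characteristic equation is s² + (3.6 + 3·1.6)s + 3·25.6 = 0.
That is s² + 8.4s + 76.8 = 0, so ω_n = 8.764 rad/s and ζ = 8.4/(2·8.764) = 0.4793.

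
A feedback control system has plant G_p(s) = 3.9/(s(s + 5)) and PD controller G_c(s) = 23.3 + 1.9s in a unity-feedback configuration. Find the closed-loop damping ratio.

ζ = 0.651

Forward path: (23.3 + 1.9s)·3.9/(s(s+5)). The closed-loop characteristic equation is s² + (5 + 3.9·1.9)s + 3.9·23.3 = 0.
That is s² + 12.41s + 90.87 = 0, so ω_n = 9.533 rad/s and ζ = 12.41/(2·9.533) = 0.6509.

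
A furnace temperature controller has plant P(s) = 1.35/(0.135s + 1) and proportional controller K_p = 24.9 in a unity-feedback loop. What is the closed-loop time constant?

τ = 0.0039 s

Closed loop: T(s) = K_p·P/(1+K_p·P) = 33.62/(0.135s + 1 + 33.62), with pole at s = −(1 + 33.62)/0.135 = −256.4.
Closed-loop time constant τ = 1/256.4 = 0.0039 s.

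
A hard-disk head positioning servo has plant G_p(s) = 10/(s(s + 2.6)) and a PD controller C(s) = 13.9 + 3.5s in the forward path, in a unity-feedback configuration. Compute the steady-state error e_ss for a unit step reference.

0

The open loop C(s)G_p(s) has a pole at the origin (type 1), so the static position error constant is infinite and e_ss = 1/(1+∞) = 0.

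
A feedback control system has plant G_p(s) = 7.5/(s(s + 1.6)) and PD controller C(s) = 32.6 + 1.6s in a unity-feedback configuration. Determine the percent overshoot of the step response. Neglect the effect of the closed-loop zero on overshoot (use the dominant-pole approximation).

21.9%

Forward path: (32.6 + 1.6s)·7.5/(s(s+1.6)). The closed-loop characteristic equation is s² + (1.6 + 7.5·1.6)s + 7.5·32.6 = 0.
That is s² + 13.6s + 244.5 = 0, so ω_n = 15.64 rad/s and ζ = 13.6/(2·15.64) = 0.4349.
%OS = 100·exp(−πζ/√(1−ζ²)) = 21.9%.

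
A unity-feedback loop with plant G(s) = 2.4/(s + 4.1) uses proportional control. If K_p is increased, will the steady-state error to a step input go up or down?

decrease

The position error constant K_pos = K_p·G(0) grows with K_p, and e_ss = 1/(1+K_pos) falls.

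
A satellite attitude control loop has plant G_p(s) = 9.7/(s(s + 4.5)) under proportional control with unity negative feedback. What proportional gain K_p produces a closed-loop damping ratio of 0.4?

Closed-loop characteristic equation: s² + 4.5s + K_p·9.7 = 0.
So ω_n = √(9.7K_p) and 2ζω_n = 4.5, giving ζ = 4.5/(2√(9.7K_p)).
Setting ζ = 0.4: √(9.7K_p) = 4.5/(2·0.4) = 5.625, so K_p = 31.64/9.7 = 3.26.

K_p = 3.26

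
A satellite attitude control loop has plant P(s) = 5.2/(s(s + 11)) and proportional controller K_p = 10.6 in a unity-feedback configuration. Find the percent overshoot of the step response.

3.13%

The closed-loop denominator s² + 11s + 55.12 gives ω_n = √55.12 = 7.424 and ζ = 11/(2ω_n) = 0.7408.
%OS = 100·exp(−πζ/√(1−ζ²)) = 100·exp(−π·0.7408/√0.4512) = 3.13%.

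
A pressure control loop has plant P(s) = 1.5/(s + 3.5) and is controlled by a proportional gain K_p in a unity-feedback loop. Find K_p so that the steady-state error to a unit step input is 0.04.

K_p = 56

Steady-state error for a unit step on this type-0 loop is 1/(1 + K_p·P(0)).
P(0) = 0.4286. Require 1/(1 + K_p·0.4286) = 0.04, so 1 + 0.4286·K_p = 25.
K_p = (25 − 1)/0.4286 = 56.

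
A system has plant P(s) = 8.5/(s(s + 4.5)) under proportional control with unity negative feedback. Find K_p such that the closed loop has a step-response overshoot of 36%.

From %OS = 100·exp(−πζ/√(1−ζ²)) = 36%, ζ = −ln(0.36)/√(π²+ln²(0.36)) = 0.3093.
Characteristic equation s² + 4.5s + 8.5K_p = 0 gives ζ = 4.5/(2√(8.5K_p)).
Setting ζ = 0.3093: √(8.5K_p) = 4.5/(2·0.3093) = 7.275, so K_p = 52.93/8.5 = 6.23.

K_p = 6.23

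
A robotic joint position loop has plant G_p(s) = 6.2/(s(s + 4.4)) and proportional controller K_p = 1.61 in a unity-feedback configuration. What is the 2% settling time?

Closed-loop characteristic equation: s² + 4.4s + 9.982 = 0, so ω_n = 3.159 rad/s and ζ = 4.4/(2·3.159) = 0.6963.
2% settling time T_s ≈ 4/(ζω_n) = 4/2.2 = 1.82 s.

T_s ≈ 1.82 s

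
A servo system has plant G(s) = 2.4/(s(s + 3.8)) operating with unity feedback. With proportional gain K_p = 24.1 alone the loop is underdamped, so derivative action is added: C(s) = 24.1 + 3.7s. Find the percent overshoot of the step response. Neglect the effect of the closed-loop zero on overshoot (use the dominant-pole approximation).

Forward path: (24.1 + 3.7s)·2.4/(s(s+3.8)). The closed-loop characteristic equation is s² + (3.8 + 2.4·3.7)s + 2.4·24.1 = 0.
That is s² + 12.68s + 57.84 = 0, so ω_n = 7.605 rad/s and ζ = 12.68/(2·7.605) = 0.8336.
%OS = 100·exp(−πζ/√(1−ζ²)) = 0.872%.

0.872%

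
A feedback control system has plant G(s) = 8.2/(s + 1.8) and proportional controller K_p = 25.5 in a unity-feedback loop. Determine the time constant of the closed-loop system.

Closed-loop transfer function: T(s) = K_p·G(s)/(1 + K_p·G(s)) = 209.1/(s + 1.8 + 209.1) = 209.1/(s + 210.9).
Time constant τ = 1/210.9 = 0.00474 s.

τ = 0.00474 s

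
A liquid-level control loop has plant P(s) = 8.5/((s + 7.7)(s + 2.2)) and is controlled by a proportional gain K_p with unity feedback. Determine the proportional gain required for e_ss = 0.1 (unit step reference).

K_p = 17.9

Steady-state error for a unit step on this type-0 loop is 1/(1 + K_p·P(0)).
P(0) = 0.5018. Require 1/(1 + K_p·0.5018) = 0.1, so 1 + 0.5018·K_p = 10.
K_p = (10 − 1)/0.5018 = 17.9.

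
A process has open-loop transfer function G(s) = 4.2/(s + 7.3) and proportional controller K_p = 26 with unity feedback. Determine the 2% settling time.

Closed-loop transfer function: T(s) = K_p·G(s)/(1 + K_p·G(s)) = 109.2/(s + 7.3 + 109.2) = 109.2/(s + 116.5).
Time constant τ = 1/116.5 = 0.008584 s, so the 2% settling time is about 4τ = 0.0343 s.

T_s ≈ 0.0343 s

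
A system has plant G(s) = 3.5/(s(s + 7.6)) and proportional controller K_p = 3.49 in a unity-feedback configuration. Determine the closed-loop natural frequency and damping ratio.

ω_n = 3.49 rad/s, ζ = 1.09

The closed-loop denominator is s(s+7.6) + 3.49·3.5 = s² + 7.6s + 12.21.
So ω_n² = 12.21 ⇒ ω_n = 3.495 rad/s, and ζ = 7.6/(2ω_n) = 1.09.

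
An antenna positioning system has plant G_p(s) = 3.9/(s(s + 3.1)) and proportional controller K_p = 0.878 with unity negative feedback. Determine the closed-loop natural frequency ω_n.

1 + K_p·G_p(s) = 0 gives s² + 3.1s + 3.424 = 0.
Matching s² + 2ζω_n s + ω_n²: ω_n = √3.424 = 1.85 rad/s and 2ζω_n = 3.1, so ζ = 3.1/(2·1.85) = 0.838.

ω_n = 1.85 rad/s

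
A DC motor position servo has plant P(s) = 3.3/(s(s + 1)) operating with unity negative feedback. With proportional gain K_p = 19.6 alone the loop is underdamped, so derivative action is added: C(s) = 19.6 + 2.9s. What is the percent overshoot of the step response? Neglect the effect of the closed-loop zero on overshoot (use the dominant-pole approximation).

Forward path: (19.6 + 2.9s)·3.3/(s(s+1)). The closed-loop characteristic equation is s² + (1 + 3.3·2.9)s + 3.3·19.6 = 0.
That is s² + 10.57s + 64.68 = 0, so ω_n = 8.042 rad/s and ζ = 10.57/(2·8.042) = 0.6571.
%OS = 100·exp(−πζ/√(1−ζ²)) = 6.46%.

6.46%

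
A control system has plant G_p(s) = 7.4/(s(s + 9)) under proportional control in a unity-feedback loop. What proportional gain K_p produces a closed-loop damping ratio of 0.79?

K_p = 4.38

Closed-loop characteristic equation: s² + 9s + K_p·7.4 = 0.
So ω_n = √(7.4K_p) and 2ζω_n = 9, giving ζ = 9/(2√(7.4K_p)).
Setting ζ = 0.79: √(7.4K_p) = 9/(2·0.79) = 5.696, so K_p = 32.45/7.4 = 4.38.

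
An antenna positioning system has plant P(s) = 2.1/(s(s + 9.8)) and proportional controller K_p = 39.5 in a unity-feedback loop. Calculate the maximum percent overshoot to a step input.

Closed-loop characteristic equation: s² + 9.8s + 82.95 = 0, so ω_n = 9.108 rad/s and ζ = 9.8/(2·9.108) = 0.538.
%OS = 100·exp(−πζ/√(1−ζ²)) = 100·exp(−π·0.538/√0.7105) = 13.5%.

13.5%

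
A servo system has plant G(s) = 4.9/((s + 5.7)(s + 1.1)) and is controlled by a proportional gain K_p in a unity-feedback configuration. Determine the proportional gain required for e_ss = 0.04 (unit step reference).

For a type-0 loop with proportional control, e_ss = 1/(1 + K_p·G(0)).
G(0) = 0.7815. Require 1/(1 + K_p·0.7815) = 0.04, so 1 + 0.7815·K_p = 25.
K_p = (25 − 1)/0.7815 = 30.7.

K_p = 30.7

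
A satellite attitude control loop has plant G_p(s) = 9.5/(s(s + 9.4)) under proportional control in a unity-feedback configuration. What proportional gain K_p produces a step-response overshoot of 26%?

From %OS = 100·exp(−πζ/√(1−ζ²)) = 26%, ζ = −ln(0.26)/√(π²+ln²(0.26)) = 0.3941.
Characteristic equation s² + 9.4s + 9.5K_p = 0 gives ζ = 9.4/(2√(9.5K_p)).
Setting ζ = 0.3941: √(9.5K_p) = 9.4/(2·0.3941) = 11.93, so K_p = 142.2/9.5 = 15.

K_p = 15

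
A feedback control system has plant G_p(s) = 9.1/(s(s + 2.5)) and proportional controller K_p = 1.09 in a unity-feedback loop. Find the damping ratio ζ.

ζ = 0.397

With unity feedback the closed-loop characteristic equation is s² + 2.5s + 1.09·9.1 = s² + 2.5s + 9.919 = 0.
Matching s² + 2ζω_n s + ω_n²: ω_n = √9.919 = 3.149 rad/s and 2ζω_n = 2.5, so ζ = 2.5/(2·3.149) = 0.397.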